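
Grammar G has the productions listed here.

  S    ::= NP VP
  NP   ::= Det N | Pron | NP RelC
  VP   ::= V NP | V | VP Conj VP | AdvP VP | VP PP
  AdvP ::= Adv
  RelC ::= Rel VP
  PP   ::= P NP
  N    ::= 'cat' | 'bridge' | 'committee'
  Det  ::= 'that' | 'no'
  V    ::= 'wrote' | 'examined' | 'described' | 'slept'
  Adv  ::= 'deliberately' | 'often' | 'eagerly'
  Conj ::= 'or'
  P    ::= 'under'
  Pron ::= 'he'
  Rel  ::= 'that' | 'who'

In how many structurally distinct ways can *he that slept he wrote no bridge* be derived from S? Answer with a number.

1

[S [NP [NP [Pron he]] [RelC [Rel that] [VP [V slept] [NP [Pron he]]]]] [VP [V wrote] [NP [Det no] [N bridge]]]]
No rule offers an alternative attachment or grouping for any span, so this is the only derivation.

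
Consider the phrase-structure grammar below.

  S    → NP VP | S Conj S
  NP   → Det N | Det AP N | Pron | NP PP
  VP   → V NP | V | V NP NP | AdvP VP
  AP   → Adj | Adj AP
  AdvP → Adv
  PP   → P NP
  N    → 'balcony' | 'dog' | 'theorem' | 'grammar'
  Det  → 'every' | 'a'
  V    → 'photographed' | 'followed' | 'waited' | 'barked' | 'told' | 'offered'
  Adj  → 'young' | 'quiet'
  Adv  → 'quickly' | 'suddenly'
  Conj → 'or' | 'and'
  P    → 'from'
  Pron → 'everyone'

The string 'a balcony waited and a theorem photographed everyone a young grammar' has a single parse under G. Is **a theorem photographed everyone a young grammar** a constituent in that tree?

[S [S [NP [Det a] [N balcony]] [VP [V waited]]] [Conj and] [S [NP [Det a] [N theorem]] [VP [V photographed] [NP [Pron everyone]] [NP [Det a] [AP [Adj young]] [N grammar]]]]]
The words 'a theorem photographed everyone a young grammar' are exhaustively dominated by a single S node (built by S → NP VP), so they form a constituent.

Yes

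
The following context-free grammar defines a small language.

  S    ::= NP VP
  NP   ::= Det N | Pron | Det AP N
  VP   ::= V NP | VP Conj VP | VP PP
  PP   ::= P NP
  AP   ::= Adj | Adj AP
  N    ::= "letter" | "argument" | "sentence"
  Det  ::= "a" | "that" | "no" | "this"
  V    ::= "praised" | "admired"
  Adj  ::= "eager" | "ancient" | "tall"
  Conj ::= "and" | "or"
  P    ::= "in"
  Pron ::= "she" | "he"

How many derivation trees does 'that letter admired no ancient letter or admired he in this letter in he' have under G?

3

Two of the 3 distinct bracketings:
[S [NP [Det that] [N letter]] [VP [VP [V admired] [NP [Det no] [AP [Adj ancient]] [N letter]]] [Conj or] [VP [VP [VP [V admired] [NP [Pron he]]] [PP [P in] [NP [Det this] [N letter]]]] [PP [P in] [NP [Pron he]]]]]]
[S [NP [Det that] [N letter]] [VP [VP [VP [V admired] [NP [Det no] [AP [Adj ancient]] [N letter]]] [Conj or] [VP [VP [V admired] [NP [Pron he]]] [PP [P in] [NP [Det this] [N letter]]]]] [PP [P in] [NP [Pron he]]]]]
The trees differ in how a recursive rule is bracketed over the same span.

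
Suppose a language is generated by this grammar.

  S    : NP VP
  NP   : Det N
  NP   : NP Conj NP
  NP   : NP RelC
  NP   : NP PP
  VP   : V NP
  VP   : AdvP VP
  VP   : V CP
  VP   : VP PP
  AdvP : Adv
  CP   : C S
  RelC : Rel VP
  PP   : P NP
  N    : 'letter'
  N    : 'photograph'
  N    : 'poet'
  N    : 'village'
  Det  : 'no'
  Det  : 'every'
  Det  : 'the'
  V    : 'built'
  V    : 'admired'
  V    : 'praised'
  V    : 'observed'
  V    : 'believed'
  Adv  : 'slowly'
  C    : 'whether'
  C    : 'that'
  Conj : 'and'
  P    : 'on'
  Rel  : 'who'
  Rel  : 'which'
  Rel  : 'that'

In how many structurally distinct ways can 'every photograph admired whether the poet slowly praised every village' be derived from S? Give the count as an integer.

1

[S [NP [Det every] [N photograph]] [VP [V admired] [CP [C whether] [S [NP [Det the] [N poet]] [VP [AdvP [Adv slowly]] [VP [V praised] [NP [Det every] [N village]]]]]]]]
No rule offers an alternative attachment or grouping for any span, so this is the only derivation.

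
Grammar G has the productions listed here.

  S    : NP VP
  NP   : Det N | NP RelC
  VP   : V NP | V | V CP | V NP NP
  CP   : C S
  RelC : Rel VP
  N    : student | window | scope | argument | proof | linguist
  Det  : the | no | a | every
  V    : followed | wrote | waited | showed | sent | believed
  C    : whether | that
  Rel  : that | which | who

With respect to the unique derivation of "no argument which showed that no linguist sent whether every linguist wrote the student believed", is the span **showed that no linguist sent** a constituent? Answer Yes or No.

[S [NP [NP [Det no] [N argument]] [RelC [Rel which] [VP [V showed] [CP [C that] [S [NP [Det no] [N linguist]] [VP [V sent] [CP [C whether] [S [NP [Det every] [N linguist]] [VP [V wrote] [NP [Det the] [N student]]]]]]]]]]] [VP [V believed]]]
The smallest constituent containing 'showed that no linguist sent' is the VP spanning 'showed that no linguist sent whether every linguist wrote the student'; no single node in the tree dominates exactly the given words.

No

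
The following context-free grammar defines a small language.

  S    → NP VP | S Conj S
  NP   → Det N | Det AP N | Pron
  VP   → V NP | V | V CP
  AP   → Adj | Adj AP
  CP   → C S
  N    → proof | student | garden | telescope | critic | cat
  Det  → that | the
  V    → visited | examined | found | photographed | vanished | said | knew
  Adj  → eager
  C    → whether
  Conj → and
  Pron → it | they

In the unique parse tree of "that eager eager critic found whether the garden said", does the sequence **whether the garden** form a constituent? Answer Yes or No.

No

[S [NP [Det that] [AP [Adj eager] [AP [Adj eager]]] [N critic]] [VP [V found] [CP [C whether] [S [NP [Det the] [N garden]] [VP [V said]]]]]]
The smallest constituent containing 'whether the garden' is the CP spanning 'whether the garden said'; no single node in the tree dominates exactly the given words.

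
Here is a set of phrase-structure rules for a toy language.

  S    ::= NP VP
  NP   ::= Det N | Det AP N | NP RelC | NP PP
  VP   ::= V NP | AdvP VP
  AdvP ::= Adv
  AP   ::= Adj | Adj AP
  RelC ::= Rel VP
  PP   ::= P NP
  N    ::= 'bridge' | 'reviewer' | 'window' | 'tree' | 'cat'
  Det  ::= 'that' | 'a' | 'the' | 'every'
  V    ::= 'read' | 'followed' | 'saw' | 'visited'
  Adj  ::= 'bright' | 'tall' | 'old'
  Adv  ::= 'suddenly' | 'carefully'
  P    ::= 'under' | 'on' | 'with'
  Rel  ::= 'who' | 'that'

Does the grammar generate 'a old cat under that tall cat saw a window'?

Grammatical

S
  NP
    NP
      Det: a
      AP
        Adj: old
      N: cat
    PP
      P: under
      NP
        Det: that
        AP
          Adj: tall
        N: cat
  VP
    V: saw
    NP
      Det: a
      N: window
Every word is introduced by a lexical rule and the phrasal rules combine the resulting categories into a single S.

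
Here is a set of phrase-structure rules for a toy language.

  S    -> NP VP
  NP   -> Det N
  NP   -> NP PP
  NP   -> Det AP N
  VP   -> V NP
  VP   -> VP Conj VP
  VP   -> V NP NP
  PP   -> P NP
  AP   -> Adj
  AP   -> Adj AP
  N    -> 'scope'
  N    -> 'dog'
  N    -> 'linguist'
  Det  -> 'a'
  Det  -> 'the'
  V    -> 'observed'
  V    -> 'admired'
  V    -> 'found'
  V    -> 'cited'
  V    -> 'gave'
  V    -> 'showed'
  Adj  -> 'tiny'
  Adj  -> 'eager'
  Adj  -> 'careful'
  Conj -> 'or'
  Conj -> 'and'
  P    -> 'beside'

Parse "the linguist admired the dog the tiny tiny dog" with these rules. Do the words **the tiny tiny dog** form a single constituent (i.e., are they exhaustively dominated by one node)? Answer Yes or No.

Yes

[S [NP [Det the] [N linguist]] [VP [V admired] [NP [Det the] [N dog]] [NP [Det the] [AP [Adj tiny] [AP [Adj tiny]]] [N dog]]]]
The words 'the tiny tiny dog' are exhaustively dominated by a single NP node (built by NP → Det AP N), so they form a constituent.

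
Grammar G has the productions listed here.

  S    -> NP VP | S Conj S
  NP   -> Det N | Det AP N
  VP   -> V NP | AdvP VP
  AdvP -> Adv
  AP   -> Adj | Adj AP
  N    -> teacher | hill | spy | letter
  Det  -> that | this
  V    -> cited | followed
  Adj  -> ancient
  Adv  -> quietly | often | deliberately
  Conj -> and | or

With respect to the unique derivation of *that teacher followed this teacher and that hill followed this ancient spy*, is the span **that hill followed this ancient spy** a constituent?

[S [S [NP [Det that] [N teacher]] [VP [V followed] [NP [Det this] [N teacher]]]] [Conj and] [S [NP [Det that] [N hill]] [VP [V followed] [NP [Det this] [AP [Adj ancient]] [N spy]]]]]
The words 'that hill followed this ancient spy' are exhaustively dominated by a single S node (built by S → NP VP), so they form a constituent.

Yes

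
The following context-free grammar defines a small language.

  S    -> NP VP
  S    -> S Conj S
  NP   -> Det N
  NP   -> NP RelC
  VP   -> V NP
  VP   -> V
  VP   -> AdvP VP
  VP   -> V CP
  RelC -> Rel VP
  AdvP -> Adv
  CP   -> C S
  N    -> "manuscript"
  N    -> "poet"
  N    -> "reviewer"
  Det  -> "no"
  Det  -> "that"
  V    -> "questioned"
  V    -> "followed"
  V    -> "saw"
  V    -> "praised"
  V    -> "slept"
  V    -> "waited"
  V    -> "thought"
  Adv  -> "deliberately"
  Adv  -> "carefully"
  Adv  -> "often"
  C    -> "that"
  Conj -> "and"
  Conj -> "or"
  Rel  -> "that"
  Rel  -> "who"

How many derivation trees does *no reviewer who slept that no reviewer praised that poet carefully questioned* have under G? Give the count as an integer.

1

[S [NP [NP [Det no] [N reviewer]] [RelC [Rel who] [VP [V slept] [CP [C that] [S [NP [Det no] [N reviewer]] [VP [V praised] [NP [Det that] [N poet]]]]]]]] [VP [AdvP [Adv carefully]] [VP [V questioned]]]]
No rule offers an alternative attachment or grouping for any span, so this is the only derivation.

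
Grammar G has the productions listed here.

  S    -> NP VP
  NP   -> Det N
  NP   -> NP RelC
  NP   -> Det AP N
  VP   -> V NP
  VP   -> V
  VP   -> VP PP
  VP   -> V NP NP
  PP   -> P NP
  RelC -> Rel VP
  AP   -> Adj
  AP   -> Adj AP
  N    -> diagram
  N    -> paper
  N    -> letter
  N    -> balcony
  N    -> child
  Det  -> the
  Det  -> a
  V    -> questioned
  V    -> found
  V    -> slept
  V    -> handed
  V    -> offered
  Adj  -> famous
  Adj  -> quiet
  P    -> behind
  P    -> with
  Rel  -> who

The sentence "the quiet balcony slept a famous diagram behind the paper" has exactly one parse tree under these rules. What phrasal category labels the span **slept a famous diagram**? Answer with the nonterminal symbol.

VP

S
  NP
    Det: the
    AP
      Adj: quiet
    N: balcony
  VP
    VP
      V: slept
      NP
        Det: a
        AP
          Adj: famous
        N: diagram
    PP
      P: behind
      NP
        Det: the
        N: paper
The span 'slept a famous diagram' is the VP node built by VP → V NP.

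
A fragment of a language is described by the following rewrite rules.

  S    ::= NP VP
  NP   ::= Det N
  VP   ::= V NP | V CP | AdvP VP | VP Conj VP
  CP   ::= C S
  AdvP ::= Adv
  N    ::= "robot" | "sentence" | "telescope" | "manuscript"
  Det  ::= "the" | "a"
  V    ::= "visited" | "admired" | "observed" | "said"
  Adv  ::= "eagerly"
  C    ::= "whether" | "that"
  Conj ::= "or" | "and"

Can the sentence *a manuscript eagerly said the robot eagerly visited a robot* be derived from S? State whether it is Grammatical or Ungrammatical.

Ungrammatical

For S → NP VP, the only prefix that parses as NP is 'a manuscript', but the remainder 'eagerly said the robot eagerly visited a robot' is not a VP under these rules.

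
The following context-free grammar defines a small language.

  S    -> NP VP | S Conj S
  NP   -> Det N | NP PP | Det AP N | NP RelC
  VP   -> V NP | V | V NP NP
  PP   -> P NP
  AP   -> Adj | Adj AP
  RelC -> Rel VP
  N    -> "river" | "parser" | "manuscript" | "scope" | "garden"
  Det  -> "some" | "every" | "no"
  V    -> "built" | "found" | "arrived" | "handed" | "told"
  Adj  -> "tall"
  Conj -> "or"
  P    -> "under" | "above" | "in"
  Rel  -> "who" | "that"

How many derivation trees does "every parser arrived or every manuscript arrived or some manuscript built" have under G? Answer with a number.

2

The two bracketings:
[S [S [NP [Det every] [N parser]] [VP [V arrived]]] [Conj or] [S [S [NP [Det every] [N manuscript]] [VP [V arrived]]] [Conj or] [S [NP [Det some] [N manuscript]] [VP [V built]]]]]
[S [S [S [NP [Det every] [N parser]] [VP [V arrived]]] [Conj or] [S [NP [Det every] [N manuscript]] [VP [V arrived]]]] [Conj or] [S [NP [Det some] [N manuscript]] [VP [V built]]]]
The trees differ in how a recursive rule is bracketed over the same span.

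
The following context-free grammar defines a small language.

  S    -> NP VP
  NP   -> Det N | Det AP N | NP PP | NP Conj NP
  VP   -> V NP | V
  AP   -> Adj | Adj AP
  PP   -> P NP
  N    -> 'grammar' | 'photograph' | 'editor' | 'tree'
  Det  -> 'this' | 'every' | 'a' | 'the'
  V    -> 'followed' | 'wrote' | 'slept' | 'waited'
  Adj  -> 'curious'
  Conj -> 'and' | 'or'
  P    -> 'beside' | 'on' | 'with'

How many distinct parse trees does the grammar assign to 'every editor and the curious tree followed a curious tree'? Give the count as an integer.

1

[S [NP [NP [Det every] [N editor]] [Conj and] [NP [Det the] [AP [Adj curious]] [N tree]]] [VP [V followed] [NP [Det a] [AP [Adj curious]] [N tree]]]]
No rule offers an alternative attachment or grouping for any span, so this is the only derivation.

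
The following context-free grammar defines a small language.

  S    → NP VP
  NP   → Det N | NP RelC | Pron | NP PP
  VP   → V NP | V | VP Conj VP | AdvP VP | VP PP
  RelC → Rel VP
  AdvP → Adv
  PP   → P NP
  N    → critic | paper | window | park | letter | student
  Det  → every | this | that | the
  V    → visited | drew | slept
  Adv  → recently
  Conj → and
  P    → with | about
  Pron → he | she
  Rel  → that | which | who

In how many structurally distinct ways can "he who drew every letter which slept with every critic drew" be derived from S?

6

Two of the 6 distinct bracketings:
[S [NP [NP [Pron he]] [RelC [Rel who] [VP [V drew] [NP [NP [Det every] [N letter]] [RelC [Rel which] [VP [VP [V slept]] [PP [P with] [NP [Det every] [N critic]]]]]]]]] [VP [V drew]]]
[S [NP [NP [Pron he]] [RelC [Rel who] [VP [V drew] [NP [NP [NP [Det every] [N letter]] [RelC [Rel which] [VP [V slept]]]] [PP [P with] [NP [Det every] [N critic]]]]]]] [VP [V drew]]]
The difference turns on whether NP → NP PP is used at the relevant span, versus an alternative expansion of NP.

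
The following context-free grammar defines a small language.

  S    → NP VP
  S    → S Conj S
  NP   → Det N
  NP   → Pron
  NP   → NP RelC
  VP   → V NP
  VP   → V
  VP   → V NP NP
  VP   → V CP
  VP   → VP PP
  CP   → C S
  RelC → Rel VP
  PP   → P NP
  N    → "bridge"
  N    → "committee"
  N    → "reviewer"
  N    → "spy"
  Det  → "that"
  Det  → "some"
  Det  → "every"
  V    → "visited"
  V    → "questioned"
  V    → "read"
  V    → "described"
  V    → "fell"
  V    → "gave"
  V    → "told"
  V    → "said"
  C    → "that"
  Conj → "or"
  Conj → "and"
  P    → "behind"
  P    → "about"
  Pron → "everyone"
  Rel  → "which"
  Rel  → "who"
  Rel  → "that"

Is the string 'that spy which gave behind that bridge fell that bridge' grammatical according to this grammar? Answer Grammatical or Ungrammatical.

S
  NP
    NP
      Det: that
      N: spy
    RelC
      Rel: which
      VP
        VP
          V: gave
        PP
          P: behind
          NP
            Det: that
            N: bridge
  VP
    V: fell
    NP
      Det: that
      N: bridge
Every word is introduced by a lexical rule and the phrasal rules combine the resulting categories into a single S.

Grammatical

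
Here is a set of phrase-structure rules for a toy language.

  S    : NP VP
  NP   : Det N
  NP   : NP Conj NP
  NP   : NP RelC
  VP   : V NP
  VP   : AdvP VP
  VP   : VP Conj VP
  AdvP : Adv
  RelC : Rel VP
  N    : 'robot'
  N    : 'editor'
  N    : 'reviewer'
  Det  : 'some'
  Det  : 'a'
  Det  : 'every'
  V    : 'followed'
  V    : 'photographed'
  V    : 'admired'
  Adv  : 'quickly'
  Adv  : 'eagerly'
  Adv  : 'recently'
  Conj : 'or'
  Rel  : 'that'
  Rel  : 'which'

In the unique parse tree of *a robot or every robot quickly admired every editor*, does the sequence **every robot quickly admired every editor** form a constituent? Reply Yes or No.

[S [NP [NP [Det a] [N robot]] [Conj or] [NP [Det every] [N robot]]] [VP [AdvP [Adv quickly]] [VP [V admired] [NP [Det every] [N editor]]]]]
The smallest constituent containing 'every robot quickly admired every editor' is the S spanning 'a robot or every robot quickly admired every editor'; no single node in the tree dominates exactly the given words.

No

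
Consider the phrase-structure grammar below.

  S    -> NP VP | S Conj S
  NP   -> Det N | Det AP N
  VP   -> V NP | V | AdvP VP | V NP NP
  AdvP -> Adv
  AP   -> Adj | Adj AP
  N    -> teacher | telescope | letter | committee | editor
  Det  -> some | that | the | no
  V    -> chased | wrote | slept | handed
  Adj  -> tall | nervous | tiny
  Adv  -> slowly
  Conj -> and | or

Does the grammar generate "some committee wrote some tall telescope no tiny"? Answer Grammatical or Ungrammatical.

Ungrammatical

For S → NP VP, the only prefix that parses as NP is 'some committee', but the remainder 'wrote some tall telescope no tiny' is not a VP under these rules. The alternative S rule S → S Conj S likewise has no satisfying split.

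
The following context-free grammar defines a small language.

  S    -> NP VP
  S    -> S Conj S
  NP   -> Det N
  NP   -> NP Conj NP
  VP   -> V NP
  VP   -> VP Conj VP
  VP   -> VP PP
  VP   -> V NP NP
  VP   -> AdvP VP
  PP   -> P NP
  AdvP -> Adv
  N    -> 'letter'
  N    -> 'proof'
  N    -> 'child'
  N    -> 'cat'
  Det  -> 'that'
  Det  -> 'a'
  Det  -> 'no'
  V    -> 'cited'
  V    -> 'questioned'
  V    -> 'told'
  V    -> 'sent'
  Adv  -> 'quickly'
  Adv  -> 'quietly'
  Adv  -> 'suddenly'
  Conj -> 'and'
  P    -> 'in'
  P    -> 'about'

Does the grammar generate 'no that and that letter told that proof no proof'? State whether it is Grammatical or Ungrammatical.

Ungrammatical

A Det word can never sit immediately before a Det word in any string this grammar generates, so the substring 'no that' rules out a derivation.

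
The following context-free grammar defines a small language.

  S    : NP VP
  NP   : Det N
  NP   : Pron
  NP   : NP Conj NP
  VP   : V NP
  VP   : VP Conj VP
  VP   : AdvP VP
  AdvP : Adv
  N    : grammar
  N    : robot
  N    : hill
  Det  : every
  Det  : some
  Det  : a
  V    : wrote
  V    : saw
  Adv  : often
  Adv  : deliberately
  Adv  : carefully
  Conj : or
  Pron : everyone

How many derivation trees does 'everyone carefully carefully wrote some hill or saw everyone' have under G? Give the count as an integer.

3

Two of the 3 distinct bracketings:
[S [NP [Pron everyone]] [VP [VP [AdvP [Adv carefully]] [VP [AdvP [Adv carefully]] [VP [V wrote] [NP [Det some] [N hill]]]]] [Conj or] [VP [V saw] [NP [Pron everyone]]]]]
[S [NP [Pron everyone]] [VP [AdvP [Adv carefully]] [VP [VP [AdvP [Adv carefully]] [VP [V wrote] [NP [Det some] [N hill]]]] [Conj or] [VP [V saw] [NP [Pron everyone]]]]]]
The trees differ in how a recursive rule is bracketed over the same span.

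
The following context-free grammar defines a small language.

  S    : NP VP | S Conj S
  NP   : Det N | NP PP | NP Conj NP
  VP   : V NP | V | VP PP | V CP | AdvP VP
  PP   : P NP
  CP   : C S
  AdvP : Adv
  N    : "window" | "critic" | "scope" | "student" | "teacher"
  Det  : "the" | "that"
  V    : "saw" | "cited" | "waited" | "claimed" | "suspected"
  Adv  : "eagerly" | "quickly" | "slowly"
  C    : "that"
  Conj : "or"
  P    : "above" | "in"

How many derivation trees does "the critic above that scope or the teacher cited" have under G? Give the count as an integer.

The two bracketings:
[S [NP [NP [Det the] [N critic]] [PP [P above] [NP [NP [Det that] [N scope]] [Conj or] [NP [Det the] [N teacher]]]]] [VP [V cited]]]
[S [NP [NP [NP [Det the] [N critic]] [PP [P above] [NP [Det that] [N scope]]]] [Conj or] [NP [Det the] [N teacher]]] [VP [V cited]]]
The trees differ in how a recursive rule is bracketed over the same span.

2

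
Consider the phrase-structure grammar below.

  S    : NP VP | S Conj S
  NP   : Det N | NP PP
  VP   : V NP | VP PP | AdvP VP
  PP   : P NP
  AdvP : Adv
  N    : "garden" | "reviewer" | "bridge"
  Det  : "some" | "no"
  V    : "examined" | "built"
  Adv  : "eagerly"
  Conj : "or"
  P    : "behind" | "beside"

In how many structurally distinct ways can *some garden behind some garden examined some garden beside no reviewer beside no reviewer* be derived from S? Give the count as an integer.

5

Two of the 5 distinct bracketings:
[S [NP [NP [Det some] [N garden]] [PP [P behind] [NP [Det some] [N garden]]]] [VP [V examined] [NP [NP [Det some] [N garden]] [PP [P beside] [NP [NP [Det no] [N reviewer]] [PP [P beside] [NP [Det no] [N reviewer]]]]]]]]
[S [NP [NP [Det some] [N garden]] [PP [P behind] [NP [Det some] [N garden]]]] [VP [V examined] [NP [NP [NP [Det some] [N garden]] [PP [P beside] [NP [Det no] [N reviewer]]]] [PP [P beside] [NP [Det no] [N reviewer]]]]]]
The trees differ in how a recursive rule is bracketed over the same span.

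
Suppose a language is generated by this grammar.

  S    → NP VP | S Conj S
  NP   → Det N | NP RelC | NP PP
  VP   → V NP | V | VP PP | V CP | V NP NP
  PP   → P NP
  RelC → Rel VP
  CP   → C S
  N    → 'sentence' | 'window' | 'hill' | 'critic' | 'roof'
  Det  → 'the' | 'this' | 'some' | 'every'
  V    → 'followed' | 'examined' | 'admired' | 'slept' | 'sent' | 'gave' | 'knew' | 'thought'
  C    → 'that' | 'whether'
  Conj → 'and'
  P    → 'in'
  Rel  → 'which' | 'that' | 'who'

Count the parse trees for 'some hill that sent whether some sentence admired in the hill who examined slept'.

Two of the 6 distinct bracketings:
[S [NP [NP [Det some] [N hill]] [RelC [Rel that] [VP [VP [V sent] [CP [C whether] [S [NP [Det some] [N sentence]] [VP [V admired]]]]] [PP [P in] [NP [NP [Det the] [N hill]] [RelC [Rel who] [VP [V examined]]]]]]]] [VP [V slept]]]
[S [NP [NP [Det some] [N hill]] [RelC [Rel that] [VP [V sent] [CP [C whether] [S [NP [Det some] [N sentence]] [VP [VP [V admired]] [PP [P in] [NP [NP [Det the] [N hill]] [RelC [Rel who] [VP [V examined]]]]]]]]]]] [VP [V slept]]]
The trees differ in how a recursive rule is bracketed over the same span.

6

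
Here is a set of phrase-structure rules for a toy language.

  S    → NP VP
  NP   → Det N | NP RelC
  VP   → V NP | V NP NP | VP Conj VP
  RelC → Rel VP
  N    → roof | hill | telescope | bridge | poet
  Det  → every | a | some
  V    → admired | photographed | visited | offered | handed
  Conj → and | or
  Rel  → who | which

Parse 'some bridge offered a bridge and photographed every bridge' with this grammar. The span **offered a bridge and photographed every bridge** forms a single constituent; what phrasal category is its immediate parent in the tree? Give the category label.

[S [NP [Det some] [N bridge]] [VP [VP [V offered] [NP [Det a] [N bridge]]] [Conj and] [VP [V photographed] [NP [Det every] [N bridge]]]]]
The span 'offered a bridge and photographed every bridge' is the VP node built by VP → VP Conj VP.
Its mother is the S built by S → NP VP.

S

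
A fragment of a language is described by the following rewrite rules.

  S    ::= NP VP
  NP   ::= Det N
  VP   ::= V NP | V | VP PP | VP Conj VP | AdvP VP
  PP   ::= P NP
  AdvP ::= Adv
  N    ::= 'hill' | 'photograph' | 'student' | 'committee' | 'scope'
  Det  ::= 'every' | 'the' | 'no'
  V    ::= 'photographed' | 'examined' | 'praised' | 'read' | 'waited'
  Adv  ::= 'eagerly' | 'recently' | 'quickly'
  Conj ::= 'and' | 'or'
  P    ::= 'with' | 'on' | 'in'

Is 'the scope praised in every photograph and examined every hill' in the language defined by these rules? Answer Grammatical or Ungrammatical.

S
  NP
    Det: the
    N: scope
  VP
    VP
      VP
        V: praised
      PP
        P: in
        NP
          Det: every
          N: photograph
    Conj: and
    VP
      V: examined
      NP
        Det: every
        N: hill
Each bracket corresponds to one application of a listed rule, so the string is derivable from S.

Grammatical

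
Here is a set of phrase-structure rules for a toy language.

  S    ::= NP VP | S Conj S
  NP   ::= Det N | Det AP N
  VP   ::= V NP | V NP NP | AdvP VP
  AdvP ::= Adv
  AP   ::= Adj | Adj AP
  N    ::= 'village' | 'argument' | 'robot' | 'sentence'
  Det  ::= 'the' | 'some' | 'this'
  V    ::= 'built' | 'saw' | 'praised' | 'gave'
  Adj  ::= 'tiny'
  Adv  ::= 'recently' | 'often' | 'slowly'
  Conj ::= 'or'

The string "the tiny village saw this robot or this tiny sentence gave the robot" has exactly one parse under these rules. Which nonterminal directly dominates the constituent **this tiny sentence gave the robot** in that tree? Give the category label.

S
  S
    NP
      Det: the
      AP
        Adj: tiny
      N: village
    VP
      V: saw
      NP
        Det: this
        N: robot
  Conj: or
  S
    NP
      Det: this
      AP
        Adj: tiny
      N: sentence
    VP
      V: gave
      NP
        Det: the
        N: robot
The span 'this tiny sentence gave the robot' is the S node built by S → NP VP.
Its mother is the S built by S → S Conj S.

S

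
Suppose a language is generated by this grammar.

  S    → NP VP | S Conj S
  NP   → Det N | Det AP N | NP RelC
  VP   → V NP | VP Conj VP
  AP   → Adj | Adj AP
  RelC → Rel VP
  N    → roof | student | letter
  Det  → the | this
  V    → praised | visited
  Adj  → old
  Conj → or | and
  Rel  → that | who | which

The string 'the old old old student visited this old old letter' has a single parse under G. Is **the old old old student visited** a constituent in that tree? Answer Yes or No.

No

[S [NP [Det the] [AP [Adj old] [AP [Adj old] [AP [Adj old]]]] [N student]] [VP [V visited] [NP [Det this] [AP [Adj old] [AP [Adj old]]] [N letter]]]]
The smallest constituent containing 'the old old old student visited' is the S spanning 'the old old old student visited this old old letter'; no single node in the tree dominates exactly the given words.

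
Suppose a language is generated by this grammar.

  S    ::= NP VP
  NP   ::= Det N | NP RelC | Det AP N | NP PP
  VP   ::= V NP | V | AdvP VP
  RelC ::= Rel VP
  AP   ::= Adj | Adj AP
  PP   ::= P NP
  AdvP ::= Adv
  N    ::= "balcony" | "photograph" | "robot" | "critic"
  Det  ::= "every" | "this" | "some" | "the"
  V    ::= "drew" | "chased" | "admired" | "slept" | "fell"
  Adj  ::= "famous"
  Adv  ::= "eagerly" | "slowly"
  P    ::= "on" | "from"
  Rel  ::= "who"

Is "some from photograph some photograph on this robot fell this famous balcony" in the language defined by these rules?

A Det word can never sit immediately before a P word in any string this grammar generates, so the substring 'some from' rules out a derivation.

Ungrammatical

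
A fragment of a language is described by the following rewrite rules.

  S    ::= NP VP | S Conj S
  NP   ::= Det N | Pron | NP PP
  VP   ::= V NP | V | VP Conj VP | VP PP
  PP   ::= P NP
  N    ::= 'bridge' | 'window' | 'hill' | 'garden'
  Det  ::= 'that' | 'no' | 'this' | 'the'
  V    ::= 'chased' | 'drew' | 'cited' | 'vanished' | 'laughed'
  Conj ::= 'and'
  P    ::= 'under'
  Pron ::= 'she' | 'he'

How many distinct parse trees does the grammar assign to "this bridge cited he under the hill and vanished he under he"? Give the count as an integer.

6

Two of the 6 distinct bracketings:
[S [NP [Det this] [N bridge]] [VP [VP [V cited] [NP [NP [Pron he]] [PP [P under] [NP [Det the] [N hill]]]]] [Conj and] [VP [V vanished] [NP [NP [Pron he]] [PP [P under] [NP [Pron he]]]]]]]
[S [NP [Det this] [N bridge]] [VP [VP [V cited] [NP [NP [Pron he]] [PP [P under] [NP [Det the] [N hill]]]]] [Conj and] [VP [VP [V vanished] [NP [Pron he]]] [PP [P under] [NP [Pron he]]]]]]
The difference turns on whether VP → VP PP is used at the relevant span, versus an alternative expansion of VP.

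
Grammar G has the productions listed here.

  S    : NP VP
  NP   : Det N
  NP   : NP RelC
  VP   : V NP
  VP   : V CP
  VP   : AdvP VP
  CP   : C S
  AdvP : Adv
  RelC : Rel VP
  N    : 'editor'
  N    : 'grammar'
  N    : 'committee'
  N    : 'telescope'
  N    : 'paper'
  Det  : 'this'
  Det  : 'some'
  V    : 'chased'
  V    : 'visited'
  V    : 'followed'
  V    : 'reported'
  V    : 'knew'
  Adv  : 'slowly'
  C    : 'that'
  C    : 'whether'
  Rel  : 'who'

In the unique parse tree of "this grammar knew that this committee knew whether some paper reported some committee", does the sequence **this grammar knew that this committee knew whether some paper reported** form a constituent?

[S [NP [Det this] [N grammar]] [VP [V knew] [CP [C that] [S [NP [Det this] [N committee]] [VP [V knew] [CP [C whether] [S [NP [Det some] [N paper]] [VP [V reported] [NP [Det some] [N committee]]]]]]]]]]
The smallest constituent containing 'this grammar knew that this committee knew whether some paper reported' is the S spanning 'this grammar knew that this committee knew whether some paper reported some committee'; no single node in the tree dominates exactly the given words.

No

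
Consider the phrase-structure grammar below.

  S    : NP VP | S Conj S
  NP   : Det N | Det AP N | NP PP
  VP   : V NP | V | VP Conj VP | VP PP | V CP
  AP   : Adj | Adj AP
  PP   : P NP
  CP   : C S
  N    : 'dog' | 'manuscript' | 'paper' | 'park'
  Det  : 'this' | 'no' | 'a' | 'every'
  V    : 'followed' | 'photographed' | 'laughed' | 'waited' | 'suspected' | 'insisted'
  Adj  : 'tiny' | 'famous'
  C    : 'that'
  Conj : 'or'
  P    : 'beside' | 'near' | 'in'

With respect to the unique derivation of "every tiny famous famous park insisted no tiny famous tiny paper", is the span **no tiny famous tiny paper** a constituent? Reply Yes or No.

[S [NP [Det every] [AP [Adj tiny] [AP [Adj famous] [AP [Adj famous]]]] [N park]] [VP [V insisted] [NP [Det no] [AP [Adj tiny] [AP [Adj famous] [AP [Adj tiny]]]] [N paper]]]]
The words 'no tiny famous tiny paper' are exhaustively dominated by a single NP node (built by NP → Det AP N), so they form a constituent.

Yes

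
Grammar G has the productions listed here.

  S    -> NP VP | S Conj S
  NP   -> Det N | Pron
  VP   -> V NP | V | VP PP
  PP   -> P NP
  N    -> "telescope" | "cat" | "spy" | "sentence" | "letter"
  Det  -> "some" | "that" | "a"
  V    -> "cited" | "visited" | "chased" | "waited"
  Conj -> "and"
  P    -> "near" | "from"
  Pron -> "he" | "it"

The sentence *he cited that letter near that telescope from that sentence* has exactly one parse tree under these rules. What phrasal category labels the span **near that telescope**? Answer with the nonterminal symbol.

PP

S
  NP
    Pron: he
  VP
    VP
      VP
        V: cited
        NP
          Det: that
          N: letter
      PP
        P: near
        NP
          Det: that
          N: telescope
    PP
      P: from
      NP
        Det: that
        N: sentence
The span 'near that telescope' is the PP node built by PP → P NP.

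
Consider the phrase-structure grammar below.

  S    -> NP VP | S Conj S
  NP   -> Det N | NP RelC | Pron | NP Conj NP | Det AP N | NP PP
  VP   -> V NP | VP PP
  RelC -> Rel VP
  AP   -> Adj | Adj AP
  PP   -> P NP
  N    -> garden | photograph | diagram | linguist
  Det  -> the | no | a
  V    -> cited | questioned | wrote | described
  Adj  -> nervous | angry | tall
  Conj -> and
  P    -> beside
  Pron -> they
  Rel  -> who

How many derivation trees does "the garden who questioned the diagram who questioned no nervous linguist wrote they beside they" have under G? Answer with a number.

Two of the 4 distinct bracketings:
[S [NP [NP [Det the] [N garden]] [RelC [Rel who] [VP [V questioned] [NP [NP [Det the] [N diagram]] [RelC [Rel who] [VP [V questioned] [NP [Det no] [AP [Adj nervous]] [N linguist]]]]]]]] [VP [V wrote] [NP [NP [Pron they]] [PP [P beside] [NP [Pron they]]]]]]
[S [NP [NP [Det the] [N garden]] [RelC [Rel who] [VP [V questioned] [NP [NP [Det the] [N diagram]] [RelC [Rel who] [VP [V questioned] [NP [Det no] [AP [Adj nervous]] [N linguist]]]]]]]] [VP [VP [V wrote] [NP [Pron they]]] [PP [P beside] [NP [Pron they]]]]]
The difference turns on whether NP → NP PP is used at the relevant span, versus an alternative expansion of NP.

4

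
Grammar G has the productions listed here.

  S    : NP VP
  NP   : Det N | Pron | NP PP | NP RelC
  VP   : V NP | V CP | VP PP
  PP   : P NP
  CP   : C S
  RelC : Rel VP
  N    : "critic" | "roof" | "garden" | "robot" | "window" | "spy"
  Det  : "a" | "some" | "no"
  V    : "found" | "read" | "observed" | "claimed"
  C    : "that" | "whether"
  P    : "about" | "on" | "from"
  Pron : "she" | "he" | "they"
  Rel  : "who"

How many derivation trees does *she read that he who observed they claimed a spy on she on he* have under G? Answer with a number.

9

Two of the 9 distinct bracketings:
[S [NP [Pron she]] [VP [V read] [CP [C that] [S [NP [NP [Pron he]] [RelC [Rel who] [VP [V observed] [NP [Pron they]]]]] [VP [V claimed] [NP [NP [Det a] [N spy]] [PP [P on] [NP [NP [Pron she]] [PP [P on] [NP [Pron he]]]]]]]]]]]
[S [NP [Pron she]] [VP [V read] [CP [C that] [S [NP [NP [Pron he]] [RelC [Rel who] [VP [V observed] [NP [Pron they]]]]] [VP [V claimed] [NP [NP [NP [Det a] [N spy]] [PP [P on] [NP [Pron she]]]] [PP [P on] [NP [Pron he]]]]]]]]]
The trees differ in how a recursive rule is bracketed over the same span.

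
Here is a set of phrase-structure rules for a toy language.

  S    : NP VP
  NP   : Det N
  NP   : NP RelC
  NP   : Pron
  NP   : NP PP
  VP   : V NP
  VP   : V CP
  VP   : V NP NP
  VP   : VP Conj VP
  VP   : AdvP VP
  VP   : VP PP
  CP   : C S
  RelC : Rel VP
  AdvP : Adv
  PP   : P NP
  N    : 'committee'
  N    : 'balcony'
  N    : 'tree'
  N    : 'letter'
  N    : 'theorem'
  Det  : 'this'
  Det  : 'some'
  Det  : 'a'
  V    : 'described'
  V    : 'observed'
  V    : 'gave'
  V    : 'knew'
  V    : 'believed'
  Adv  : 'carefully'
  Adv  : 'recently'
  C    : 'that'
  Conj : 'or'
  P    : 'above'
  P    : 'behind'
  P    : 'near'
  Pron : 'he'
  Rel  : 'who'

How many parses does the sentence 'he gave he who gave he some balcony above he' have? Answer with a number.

6

Two of the 6 distinct bracketings:
[S [NP [Pron he]] [VP [V gave] [NP [NP [Pron he]] [RelC [Rel who] [VP [V gave] [NP [Pron he]] [NP [NP [Det some] [N balcony]] [PP [P above] [NP [Pron he]]]]]]]]]
[S [NP [Pron he]] [VP [V gave] [NP [NP [Pron he]] [RelC [Rel who] [VP [VP [V gave] [NP [Pron he]] [NP [Det some] [N balcony]]] [PP [P above] [NP [Pron he]]]]]]]]
The difference turns on whether NP → NP PP is used at the relevant span, versus an alternative expansion of NP.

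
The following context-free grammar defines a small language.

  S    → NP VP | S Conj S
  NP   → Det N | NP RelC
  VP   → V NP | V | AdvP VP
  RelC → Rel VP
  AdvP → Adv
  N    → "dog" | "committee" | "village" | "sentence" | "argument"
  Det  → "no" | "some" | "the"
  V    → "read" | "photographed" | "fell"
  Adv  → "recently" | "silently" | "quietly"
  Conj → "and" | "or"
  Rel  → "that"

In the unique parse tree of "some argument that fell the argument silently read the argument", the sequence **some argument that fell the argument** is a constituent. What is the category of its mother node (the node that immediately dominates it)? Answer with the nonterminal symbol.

S

[S [NP [NP [Det some] [N argument]] [RelC [Rel that] [VP [V fell] [NP [Det the] [N argument]]]]] [VP [AdvP [Adv silently]] [VP [V read] [NP [Det the] [N argument]]]]]
The span 'some argument that fell the argument' is the NP node built by NP → NP RelC.
Its mother is the S built by S → NP VP.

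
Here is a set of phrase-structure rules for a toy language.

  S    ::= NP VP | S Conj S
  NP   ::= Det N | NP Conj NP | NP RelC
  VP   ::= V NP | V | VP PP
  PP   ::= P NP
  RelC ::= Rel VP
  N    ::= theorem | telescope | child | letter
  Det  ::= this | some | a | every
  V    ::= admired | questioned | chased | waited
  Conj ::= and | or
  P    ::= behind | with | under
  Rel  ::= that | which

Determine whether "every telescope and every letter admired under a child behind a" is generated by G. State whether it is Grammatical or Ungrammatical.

Ungrammatical

For S → NP VP, every NP-prefix leaves a non-VP remainder: after 'every telescope' the remainder is not a VP; after 'every telescope and every letter' the remainder is not a VP. The alternative S rule S → S Conj S likewise has no satisfying split.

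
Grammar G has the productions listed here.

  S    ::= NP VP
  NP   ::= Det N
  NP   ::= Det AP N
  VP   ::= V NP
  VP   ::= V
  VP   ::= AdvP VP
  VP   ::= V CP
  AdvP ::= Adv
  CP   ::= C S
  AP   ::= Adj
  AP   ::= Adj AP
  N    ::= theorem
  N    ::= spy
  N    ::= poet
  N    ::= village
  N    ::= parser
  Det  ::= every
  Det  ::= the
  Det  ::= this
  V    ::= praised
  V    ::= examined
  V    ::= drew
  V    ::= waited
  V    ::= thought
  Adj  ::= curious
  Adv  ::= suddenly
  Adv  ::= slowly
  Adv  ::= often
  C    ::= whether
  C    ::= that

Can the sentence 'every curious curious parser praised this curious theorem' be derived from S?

Grammatical

[S [NP [Det every] [AP [Adj curious] [AP [Adj curious]]] [N parser]] [VP [V praised] [NP [Det this] [AP [Adj curious]] [N theorem]]]]
Each bracket corresponds to one application of a listed rule, so the string is derivable from S.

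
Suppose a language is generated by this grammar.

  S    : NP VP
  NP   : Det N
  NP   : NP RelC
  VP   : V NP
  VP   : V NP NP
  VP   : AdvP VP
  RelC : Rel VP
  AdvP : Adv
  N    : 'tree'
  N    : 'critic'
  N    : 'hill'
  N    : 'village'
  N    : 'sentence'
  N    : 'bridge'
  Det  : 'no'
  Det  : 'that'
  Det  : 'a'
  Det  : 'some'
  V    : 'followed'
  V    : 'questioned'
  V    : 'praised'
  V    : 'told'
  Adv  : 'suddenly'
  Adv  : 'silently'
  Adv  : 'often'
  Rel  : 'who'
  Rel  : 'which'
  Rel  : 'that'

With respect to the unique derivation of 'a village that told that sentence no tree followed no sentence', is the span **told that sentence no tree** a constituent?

Yes

[S [NP [NP [Det a] [N village]] [RelC [Rel that] [VP [V told] [NP [Det that] [N sentence]] [NP [Det no] [N tree]]]]] [VP [V followed] [NP [Det no] [N sentence]]]]
The words 'told that sentence no tree' are exhaustively dominated by a single VP node (built by VP → V NP NP), so they form a constituent.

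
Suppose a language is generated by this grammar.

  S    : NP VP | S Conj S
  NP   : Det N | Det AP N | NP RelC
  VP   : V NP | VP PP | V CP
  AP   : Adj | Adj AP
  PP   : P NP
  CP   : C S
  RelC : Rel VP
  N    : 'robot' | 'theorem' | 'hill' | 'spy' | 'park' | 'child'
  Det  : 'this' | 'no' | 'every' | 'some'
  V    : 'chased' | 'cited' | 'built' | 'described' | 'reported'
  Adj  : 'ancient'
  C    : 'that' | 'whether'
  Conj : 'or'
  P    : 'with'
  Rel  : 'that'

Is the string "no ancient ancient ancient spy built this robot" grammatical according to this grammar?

[S [NP [Det no] [AP [Adj ancient] [AP [Adj ancient] [AP [Adj ancient]]]] [N spy]] [VP [V built] [NP [Det this] [N robot]]]]
Every word is introduced by a lexical rule and the phrasal rules combine the resulting categories into a single S.

Grammatical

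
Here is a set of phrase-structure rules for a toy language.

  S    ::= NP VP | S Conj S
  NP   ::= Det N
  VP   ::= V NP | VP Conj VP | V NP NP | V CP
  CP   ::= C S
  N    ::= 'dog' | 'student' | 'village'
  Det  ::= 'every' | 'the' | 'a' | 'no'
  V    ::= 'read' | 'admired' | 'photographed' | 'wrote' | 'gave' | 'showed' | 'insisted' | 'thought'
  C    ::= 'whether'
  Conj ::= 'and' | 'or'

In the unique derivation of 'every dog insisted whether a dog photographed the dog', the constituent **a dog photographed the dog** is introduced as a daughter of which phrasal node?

CP

[S [NP [Det every] [N dog]] [VP [V insisted] [CP [C whether] [S [NP [Det a] [N dog]] [VP [V photographed] [NP [Det the] [N dog]]]]]]]
The span 'a dog photographed the dog' is the S node built by S → NP VP.
Its mother is the CP built by CP → C S.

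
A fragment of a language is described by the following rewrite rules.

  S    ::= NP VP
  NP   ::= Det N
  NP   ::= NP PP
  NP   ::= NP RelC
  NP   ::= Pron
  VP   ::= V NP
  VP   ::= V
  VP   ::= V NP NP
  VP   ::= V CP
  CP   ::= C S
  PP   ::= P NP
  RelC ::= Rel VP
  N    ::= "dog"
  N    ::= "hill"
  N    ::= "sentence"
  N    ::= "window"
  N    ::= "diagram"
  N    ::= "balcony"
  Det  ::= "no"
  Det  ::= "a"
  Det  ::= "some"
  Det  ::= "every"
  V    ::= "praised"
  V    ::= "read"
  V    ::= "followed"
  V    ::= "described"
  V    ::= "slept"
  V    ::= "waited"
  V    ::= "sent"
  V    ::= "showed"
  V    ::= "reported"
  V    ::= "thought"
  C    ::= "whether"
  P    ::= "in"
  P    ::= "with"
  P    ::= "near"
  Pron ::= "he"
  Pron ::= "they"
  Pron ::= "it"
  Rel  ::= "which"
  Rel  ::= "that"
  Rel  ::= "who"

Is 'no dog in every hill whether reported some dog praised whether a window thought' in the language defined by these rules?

An N word can never sit immediately before a C word in any string this grammar generates, so the substring 'hill whether' rules out a derivation.

Ungrammatical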